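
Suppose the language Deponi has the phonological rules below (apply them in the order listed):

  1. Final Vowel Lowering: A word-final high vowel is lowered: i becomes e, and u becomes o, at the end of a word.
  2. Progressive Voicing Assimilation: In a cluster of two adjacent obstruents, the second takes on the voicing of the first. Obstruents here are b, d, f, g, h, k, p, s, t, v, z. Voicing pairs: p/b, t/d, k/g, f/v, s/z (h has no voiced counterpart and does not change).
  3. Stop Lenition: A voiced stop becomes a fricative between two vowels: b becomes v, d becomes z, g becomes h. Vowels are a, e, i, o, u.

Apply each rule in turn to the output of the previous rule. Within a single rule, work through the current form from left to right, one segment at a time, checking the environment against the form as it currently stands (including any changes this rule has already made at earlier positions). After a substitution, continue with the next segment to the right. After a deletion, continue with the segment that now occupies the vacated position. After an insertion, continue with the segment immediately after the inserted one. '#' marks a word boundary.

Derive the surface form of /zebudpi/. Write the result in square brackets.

1 Final Vowel Lowering: [zebudpi] → [zebudpe]
2 Progressive Voicing Assimilation: [zebudpe] → [zebudbe]
3 Stop Lenition: [zebudbe] → [zevudbe]

[zevudbe]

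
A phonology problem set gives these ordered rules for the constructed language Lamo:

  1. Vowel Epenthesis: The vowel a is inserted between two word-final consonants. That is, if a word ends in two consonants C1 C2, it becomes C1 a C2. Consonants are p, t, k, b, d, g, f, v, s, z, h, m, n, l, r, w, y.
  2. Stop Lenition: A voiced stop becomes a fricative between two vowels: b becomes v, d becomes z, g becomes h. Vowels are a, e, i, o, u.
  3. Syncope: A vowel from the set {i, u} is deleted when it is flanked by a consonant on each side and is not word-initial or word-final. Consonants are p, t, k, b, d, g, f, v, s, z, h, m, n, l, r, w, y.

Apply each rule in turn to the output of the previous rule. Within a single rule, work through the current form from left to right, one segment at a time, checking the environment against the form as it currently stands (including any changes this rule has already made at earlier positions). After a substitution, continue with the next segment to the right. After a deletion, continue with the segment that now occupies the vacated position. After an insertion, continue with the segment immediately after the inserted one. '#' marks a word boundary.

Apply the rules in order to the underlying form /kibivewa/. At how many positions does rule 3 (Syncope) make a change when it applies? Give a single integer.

2

1 Vowel Epenthesis: no change — [kibivewa]
2 Stop Lenition: [kibivewa] → [kivivewa]
3 Syncope: [kivivewa] → [kvvewa]
Rule 3 changed 2 position(s).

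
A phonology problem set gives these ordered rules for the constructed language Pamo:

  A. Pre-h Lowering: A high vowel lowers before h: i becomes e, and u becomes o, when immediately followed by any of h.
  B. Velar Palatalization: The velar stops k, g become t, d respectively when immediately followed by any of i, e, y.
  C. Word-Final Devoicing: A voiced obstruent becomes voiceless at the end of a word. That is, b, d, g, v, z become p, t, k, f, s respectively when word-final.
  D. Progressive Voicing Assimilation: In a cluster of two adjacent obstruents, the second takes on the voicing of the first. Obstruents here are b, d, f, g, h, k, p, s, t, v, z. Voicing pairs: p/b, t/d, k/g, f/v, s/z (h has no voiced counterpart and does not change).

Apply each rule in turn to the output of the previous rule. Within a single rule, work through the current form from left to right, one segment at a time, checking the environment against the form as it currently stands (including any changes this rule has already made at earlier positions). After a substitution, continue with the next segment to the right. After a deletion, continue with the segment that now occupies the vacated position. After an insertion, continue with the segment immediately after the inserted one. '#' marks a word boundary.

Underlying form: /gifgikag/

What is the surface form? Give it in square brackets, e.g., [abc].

[diftikak]

A Pre-h Lowering: no change — [gifgikag]
B Velar Palatalization: [gifgikag] → [difdikag]
C Word-Final Devoicing: [difdikag] → [difdikak]
D Progressive Voicing Assimilation: [difdikak] → [diftikak]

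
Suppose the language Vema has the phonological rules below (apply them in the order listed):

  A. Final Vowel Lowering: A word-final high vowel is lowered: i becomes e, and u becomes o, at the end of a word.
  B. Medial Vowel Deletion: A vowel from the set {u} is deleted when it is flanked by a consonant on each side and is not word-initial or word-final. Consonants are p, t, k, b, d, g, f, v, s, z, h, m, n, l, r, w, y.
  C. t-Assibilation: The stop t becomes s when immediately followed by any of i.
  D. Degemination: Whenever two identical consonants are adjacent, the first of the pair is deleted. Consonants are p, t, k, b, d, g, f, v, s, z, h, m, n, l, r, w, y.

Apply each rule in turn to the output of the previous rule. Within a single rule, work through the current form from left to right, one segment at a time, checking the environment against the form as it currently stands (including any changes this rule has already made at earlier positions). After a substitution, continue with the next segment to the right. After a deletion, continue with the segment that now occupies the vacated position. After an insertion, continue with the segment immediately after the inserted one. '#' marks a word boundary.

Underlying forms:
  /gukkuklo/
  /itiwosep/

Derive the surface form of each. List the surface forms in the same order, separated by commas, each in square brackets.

[gklo], [isiwosep]

/gukkuklo/:
  A Final Vowel Lowering: no change — [gukkuklo]
  B Medial Vowel Deletion: [gukkuklo] → [gkkklo]
  C t-Assibilation: no change — [gkkklo]
  D Degemination: [gkkklo] → [gklo]
/itiwosep/:
  A Final Vowel Lowering: no change — [itiwosep]
  B Medial Vowel Deletion: no change — [itiwosep]
  C t-Assibilation: [itiwosep] → [isiwosep]
  D Degemination: no change — [isiwosep]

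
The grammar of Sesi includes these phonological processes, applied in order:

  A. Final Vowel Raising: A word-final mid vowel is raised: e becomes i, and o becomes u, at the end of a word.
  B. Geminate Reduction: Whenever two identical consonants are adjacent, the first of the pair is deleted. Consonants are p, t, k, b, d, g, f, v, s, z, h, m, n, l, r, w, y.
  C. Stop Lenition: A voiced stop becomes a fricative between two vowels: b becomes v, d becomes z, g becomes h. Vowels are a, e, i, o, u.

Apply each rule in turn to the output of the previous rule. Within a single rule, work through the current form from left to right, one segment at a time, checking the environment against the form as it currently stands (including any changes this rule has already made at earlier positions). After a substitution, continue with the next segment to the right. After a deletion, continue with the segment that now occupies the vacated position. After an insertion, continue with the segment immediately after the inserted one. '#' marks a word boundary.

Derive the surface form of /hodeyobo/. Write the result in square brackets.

A Final Vowel Raising: [hodeyobo] → [hodeyobu]
B Geminate Reduction: no change — [hodeyobu]
C Stop Lenition: [hodeyobu] → [hozeyovu]

[hozeyovu]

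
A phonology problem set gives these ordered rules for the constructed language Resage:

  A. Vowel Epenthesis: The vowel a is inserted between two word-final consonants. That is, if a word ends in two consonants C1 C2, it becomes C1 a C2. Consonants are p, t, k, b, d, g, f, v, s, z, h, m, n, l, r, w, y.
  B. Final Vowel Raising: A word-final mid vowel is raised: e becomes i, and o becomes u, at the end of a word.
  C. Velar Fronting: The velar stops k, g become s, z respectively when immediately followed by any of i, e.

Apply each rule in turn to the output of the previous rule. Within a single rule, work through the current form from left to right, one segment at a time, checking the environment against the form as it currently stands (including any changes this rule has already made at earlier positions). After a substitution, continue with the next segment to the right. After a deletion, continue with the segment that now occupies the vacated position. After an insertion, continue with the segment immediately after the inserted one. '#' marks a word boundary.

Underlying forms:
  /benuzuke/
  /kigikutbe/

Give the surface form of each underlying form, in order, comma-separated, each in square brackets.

/benuzuke/:
  A Vowel Epenthesis: no change — [benuzuke]
  B Final Vowel Raising: [benuzuke] → [benuzuki]
  C Velar Fronting: [benuzuki] → [benuzusi]
/kigikutbe/:
  A Vowel Epenthesis: no change — [kigikutbe]
  B Final Vowel Raising: [kigikutbe] → [kigikutbi]
  C Velar Fronting: [kigikutbi] → [sizikutbi]

[benuzusi], [sizikutbi]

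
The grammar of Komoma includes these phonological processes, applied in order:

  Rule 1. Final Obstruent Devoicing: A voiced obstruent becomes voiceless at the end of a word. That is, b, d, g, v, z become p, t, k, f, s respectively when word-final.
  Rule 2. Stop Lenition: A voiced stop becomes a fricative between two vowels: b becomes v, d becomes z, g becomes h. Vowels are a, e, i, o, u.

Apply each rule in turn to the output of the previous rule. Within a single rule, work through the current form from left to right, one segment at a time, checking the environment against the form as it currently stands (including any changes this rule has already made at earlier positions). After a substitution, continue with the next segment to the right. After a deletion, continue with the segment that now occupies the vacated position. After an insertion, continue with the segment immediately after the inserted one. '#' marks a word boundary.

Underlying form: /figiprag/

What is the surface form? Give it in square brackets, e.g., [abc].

Rule 1 Final Obstruent Devoicing: [figiprag] → [figiprak]
Rule 2 Stop Lenition: [figiprak] → [fihiprak]

[fihiprak]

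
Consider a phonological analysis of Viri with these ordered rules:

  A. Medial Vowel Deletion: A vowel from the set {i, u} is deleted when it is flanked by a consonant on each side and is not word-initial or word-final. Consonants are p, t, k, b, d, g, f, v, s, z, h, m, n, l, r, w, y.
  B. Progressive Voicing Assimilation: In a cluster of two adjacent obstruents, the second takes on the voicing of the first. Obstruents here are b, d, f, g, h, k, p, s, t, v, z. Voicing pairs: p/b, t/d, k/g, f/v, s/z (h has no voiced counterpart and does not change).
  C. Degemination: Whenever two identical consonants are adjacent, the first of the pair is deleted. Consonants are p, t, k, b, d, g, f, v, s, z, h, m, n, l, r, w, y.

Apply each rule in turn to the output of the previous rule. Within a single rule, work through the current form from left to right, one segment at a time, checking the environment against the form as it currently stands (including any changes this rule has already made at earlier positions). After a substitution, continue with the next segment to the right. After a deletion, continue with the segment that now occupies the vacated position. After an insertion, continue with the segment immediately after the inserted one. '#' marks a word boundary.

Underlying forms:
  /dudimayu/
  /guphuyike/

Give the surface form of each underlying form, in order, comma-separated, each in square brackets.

/dudimayu/:
  A Medial Vowel Deletion: [dudimayu] → [ddmayu]
  B Progressive Voicing Assimilation: no change — [ddmayu]
  C Degemination: [ddmayu] → [dmayu]
/guphuyike/:
  A Medial Vowel Deletion: [guphuyike] → [gphyke]
  B Progressive Voicing Assimilation: [gphyke] → [gbhyke]
  C Degemination: no change — [gbhyke]

[dmayu], [gbhyke]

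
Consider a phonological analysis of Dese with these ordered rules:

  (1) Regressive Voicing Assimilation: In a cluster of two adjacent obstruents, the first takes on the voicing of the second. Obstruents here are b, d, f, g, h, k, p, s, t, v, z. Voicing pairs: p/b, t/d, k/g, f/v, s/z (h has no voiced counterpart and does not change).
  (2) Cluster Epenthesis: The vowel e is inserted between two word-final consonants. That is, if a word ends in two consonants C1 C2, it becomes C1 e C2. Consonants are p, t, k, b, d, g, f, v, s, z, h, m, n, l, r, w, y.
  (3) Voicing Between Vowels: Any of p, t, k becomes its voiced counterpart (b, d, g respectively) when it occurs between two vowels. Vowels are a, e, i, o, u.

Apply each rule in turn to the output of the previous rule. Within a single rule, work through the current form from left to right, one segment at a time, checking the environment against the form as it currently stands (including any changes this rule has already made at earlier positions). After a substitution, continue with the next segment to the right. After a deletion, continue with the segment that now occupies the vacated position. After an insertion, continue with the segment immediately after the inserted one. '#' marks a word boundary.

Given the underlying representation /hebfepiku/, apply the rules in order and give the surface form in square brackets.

(1) Regressive Voicing Assimilation: [hebfepiku] → [hepfepiku]
(2) Cluster Epenthesis: no change — [hepfepiku]
(3) Voicing Between Vowels: [hepfepiku] → [hepfebigu]

[hepfebigu]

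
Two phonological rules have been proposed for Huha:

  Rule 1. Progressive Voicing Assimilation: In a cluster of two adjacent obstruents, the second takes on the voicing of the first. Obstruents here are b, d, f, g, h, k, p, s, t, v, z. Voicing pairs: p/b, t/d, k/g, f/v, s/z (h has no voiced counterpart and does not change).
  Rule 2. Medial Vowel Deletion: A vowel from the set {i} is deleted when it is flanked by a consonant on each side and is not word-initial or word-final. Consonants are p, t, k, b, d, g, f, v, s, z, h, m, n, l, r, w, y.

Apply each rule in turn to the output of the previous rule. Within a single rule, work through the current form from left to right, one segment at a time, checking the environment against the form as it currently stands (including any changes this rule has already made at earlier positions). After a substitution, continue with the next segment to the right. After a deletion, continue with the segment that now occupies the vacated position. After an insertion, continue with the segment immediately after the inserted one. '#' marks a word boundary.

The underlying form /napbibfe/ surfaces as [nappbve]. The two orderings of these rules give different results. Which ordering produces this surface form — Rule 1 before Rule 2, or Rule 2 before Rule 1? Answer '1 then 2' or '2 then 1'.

1 then 2

Order 1 then 2:
  1 Progressive Voicing Assimilation: [napbibfe] → [nappibve]
  2 Medial Vowel Deletion: [nappibve] → [nappbve]
  result: [nappbve]
Order 2 then 1:
  2 Medial Vowel Deletion: [napbibfe] → [napbbfe]
  1 Progressive Voicing Assimilation: [napbbfe] → [napppfe]
  result: [napppfe]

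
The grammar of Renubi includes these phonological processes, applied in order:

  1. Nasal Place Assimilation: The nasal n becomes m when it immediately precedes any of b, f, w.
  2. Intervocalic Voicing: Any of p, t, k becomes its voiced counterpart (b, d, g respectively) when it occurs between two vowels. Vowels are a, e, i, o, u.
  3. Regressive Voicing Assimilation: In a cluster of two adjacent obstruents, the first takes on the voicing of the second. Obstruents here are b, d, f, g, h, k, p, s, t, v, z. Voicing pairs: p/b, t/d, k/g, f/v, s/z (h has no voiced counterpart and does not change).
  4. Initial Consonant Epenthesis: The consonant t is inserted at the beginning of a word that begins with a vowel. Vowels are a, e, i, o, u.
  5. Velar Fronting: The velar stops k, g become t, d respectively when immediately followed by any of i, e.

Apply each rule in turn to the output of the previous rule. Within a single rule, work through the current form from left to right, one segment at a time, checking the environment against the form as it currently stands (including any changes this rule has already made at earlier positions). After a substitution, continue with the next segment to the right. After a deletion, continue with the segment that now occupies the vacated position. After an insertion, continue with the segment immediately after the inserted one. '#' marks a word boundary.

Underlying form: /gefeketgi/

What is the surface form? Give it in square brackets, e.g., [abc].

1 Nasal Place Assimilation: no change — [gefeketgi]
2 Intervocalic Voicing: [gefeketgi] → [gefegetgi]
3 Regressive Voicing Assimilation: [gefegetgi] → [gefegedgi]
4 Initial Consonant Epenthesis: no change — [gefegedgi]
5 Velar Fronting: [gefegedgi] → [defededdi]

[defededdi]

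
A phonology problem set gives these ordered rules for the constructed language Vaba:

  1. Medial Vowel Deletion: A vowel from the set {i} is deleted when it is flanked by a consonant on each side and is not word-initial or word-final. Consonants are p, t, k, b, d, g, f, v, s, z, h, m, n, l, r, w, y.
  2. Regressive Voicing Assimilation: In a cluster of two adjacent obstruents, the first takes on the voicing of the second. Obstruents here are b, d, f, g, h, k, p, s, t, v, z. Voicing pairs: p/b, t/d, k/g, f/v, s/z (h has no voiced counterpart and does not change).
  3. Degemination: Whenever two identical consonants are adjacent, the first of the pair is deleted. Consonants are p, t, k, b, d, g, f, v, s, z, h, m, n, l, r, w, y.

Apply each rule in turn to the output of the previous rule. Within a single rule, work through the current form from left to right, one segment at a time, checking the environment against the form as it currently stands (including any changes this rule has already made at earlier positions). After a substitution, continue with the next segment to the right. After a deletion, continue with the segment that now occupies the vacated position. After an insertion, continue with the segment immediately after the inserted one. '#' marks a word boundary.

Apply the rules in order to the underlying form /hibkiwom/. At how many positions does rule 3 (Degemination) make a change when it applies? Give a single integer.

0

1 Medial Vowel Deletion: [hibkiwom] → [hbkwom]
2 Regressive Voicing Assimilation: [hbkwom] → [hpkwom]
3 Degemination: no change — [hpkwom]
Rule 3 changed 0 position(s).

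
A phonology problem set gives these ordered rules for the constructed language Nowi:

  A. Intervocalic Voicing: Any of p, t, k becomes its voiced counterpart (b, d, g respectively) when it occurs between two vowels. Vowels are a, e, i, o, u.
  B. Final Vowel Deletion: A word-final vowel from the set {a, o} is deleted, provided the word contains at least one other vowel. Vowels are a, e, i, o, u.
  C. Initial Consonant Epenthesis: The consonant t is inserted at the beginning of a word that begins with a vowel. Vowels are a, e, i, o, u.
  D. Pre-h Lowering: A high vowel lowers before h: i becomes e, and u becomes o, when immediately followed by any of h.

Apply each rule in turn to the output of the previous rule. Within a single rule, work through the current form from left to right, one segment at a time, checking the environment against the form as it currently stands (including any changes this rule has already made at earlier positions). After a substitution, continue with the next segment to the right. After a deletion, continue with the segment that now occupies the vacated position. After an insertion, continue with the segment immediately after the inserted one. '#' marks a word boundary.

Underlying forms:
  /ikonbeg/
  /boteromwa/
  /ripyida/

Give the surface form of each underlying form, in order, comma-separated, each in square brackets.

[tigonbeg], [boderomw], [ripyid]

/ikonbeg/:
  A Intervocalic Voicing: [ikonbeg] → [igonbeg]
  B Final Vowel Deletion: no change — [igonbeg]
  C Initial Consonant Epenthesis: [igonbeg] → [tigonbeg]
  D Pre-h Lowering: no change — [tigonbeg]
/boteromwa/:
  A Intervocalic Voicing: [boteromwa] → [boderomwa]
  B Final Vowel Deletion: [boderomwa] → [boderomw]
  C Initial Consonant Epenthesis: no change — [boderomw]
  D Pre-h Lowering: no change — [boderomw]
/ripyida/:
  A Intervocalic Voicing: no change — [ripyida]
  B Final Vowel Deletion: [ripyida] → [ripyid]
  C Initial Consonant Epenthesis: no change — [ripyid]
  D Pre-h Lowering: no change — [ripyid]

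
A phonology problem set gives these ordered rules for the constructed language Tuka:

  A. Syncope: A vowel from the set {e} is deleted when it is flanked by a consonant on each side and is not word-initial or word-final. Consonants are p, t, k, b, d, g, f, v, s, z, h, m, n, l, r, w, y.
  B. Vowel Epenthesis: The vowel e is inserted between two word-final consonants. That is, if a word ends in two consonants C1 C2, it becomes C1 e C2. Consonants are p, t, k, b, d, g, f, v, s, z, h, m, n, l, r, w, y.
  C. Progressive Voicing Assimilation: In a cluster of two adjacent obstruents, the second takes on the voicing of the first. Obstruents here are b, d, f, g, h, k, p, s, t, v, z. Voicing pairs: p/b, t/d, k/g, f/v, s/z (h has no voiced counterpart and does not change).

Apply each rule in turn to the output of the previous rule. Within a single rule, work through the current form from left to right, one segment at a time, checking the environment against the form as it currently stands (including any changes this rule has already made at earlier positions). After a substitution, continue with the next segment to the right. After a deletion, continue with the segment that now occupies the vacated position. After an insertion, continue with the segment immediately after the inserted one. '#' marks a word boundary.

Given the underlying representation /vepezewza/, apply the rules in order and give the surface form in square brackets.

A Syncope: [vepezewza] → [vpzwza]
B Vowel Epenthesis: no change — [vpzwza]
C Progressive Voicing Assimilation: [vpzwza] → [vbzwza]

[vbzwza]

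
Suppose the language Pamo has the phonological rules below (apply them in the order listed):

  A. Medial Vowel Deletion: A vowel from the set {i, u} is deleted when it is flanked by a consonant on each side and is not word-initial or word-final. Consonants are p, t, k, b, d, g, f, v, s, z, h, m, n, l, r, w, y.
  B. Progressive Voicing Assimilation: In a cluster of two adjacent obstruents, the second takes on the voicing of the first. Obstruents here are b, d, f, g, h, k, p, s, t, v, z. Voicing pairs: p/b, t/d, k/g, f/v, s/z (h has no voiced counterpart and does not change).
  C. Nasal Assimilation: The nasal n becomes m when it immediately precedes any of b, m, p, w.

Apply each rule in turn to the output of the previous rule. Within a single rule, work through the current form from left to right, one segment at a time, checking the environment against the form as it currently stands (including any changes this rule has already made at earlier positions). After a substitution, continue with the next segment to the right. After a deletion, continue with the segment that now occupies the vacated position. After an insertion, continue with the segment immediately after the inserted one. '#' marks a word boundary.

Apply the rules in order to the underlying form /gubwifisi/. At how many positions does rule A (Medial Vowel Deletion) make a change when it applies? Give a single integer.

3

A Medial Vowel Deletion: [gubwifisi] → [gbwfsi]
B Progressive Voicing Assimilation: no change — [gbwfsi]
C Nasal Assimilation: no change — [gbwfsi]
Rule A changed 3 position(s).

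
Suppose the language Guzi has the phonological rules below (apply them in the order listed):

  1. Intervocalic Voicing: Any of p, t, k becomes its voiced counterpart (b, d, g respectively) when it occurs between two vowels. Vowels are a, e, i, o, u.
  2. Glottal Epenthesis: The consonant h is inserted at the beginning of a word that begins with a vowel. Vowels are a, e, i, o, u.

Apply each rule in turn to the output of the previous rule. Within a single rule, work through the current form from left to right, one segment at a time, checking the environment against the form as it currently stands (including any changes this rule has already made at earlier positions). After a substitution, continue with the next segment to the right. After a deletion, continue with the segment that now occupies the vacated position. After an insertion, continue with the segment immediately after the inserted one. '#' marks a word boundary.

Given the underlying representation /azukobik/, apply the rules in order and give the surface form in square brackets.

[hazugobik]

1 Intervocalic Voicing: [azukobik] → [azugobik]
2 Glottal Epenthesis: [azugobik] → [hazugobik]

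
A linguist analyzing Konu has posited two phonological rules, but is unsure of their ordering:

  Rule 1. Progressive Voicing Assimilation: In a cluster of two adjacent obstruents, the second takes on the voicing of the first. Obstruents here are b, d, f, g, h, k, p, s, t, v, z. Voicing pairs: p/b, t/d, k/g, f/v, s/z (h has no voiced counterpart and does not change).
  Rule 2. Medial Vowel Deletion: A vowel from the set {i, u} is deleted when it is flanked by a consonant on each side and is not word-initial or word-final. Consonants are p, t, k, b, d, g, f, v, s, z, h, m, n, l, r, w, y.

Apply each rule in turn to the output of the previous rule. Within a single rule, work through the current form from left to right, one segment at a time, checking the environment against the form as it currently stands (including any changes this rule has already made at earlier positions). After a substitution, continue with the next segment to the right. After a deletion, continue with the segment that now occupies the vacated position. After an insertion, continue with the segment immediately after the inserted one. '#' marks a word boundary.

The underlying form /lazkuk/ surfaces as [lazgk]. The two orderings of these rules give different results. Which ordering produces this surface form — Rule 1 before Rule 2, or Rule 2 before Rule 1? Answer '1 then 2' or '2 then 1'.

1 then 2

Order 1 then 2:
  1 Progressive Voicing Assimilation: [lazkuk] → [lazguk]
  2 Medial Vowel Deletion: [lazguk] → [lazgk]
  result: [lazgk]
Order 2 then 1:
  2 Medial Vowel Deletion: [lazkuk] → [lazkk]
  1 Progressive Voicing Assimilation: [lazkk] → [lazgg]
  result: [lazgg]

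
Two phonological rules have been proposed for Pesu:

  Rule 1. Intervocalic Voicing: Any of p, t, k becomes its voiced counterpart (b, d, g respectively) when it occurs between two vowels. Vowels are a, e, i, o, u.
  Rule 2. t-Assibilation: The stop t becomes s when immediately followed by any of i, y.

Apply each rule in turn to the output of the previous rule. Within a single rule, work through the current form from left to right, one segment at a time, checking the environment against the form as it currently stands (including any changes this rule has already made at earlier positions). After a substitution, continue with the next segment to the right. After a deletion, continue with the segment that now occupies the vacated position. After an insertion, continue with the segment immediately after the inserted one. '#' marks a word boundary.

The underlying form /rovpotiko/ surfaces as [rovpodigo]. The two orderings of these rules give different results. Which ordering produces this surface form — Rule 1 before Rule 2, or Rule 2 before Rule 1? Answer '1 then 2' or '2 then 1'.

1 then 2

Order 1 then 2:
  1 Intervocalic Voicing: [rovpotiko] → [rovpodigo]
  2 t-Assibilation: no change — [rovpodigo]
  result: [rovpodigo]
Order 2 then 1:
  2 t-Assibilation: [rovpotiko] → [rovposiko]
  1 Intervocalic Voicing: [rovposiko] → [rovposigo]
  result: [rovposigo]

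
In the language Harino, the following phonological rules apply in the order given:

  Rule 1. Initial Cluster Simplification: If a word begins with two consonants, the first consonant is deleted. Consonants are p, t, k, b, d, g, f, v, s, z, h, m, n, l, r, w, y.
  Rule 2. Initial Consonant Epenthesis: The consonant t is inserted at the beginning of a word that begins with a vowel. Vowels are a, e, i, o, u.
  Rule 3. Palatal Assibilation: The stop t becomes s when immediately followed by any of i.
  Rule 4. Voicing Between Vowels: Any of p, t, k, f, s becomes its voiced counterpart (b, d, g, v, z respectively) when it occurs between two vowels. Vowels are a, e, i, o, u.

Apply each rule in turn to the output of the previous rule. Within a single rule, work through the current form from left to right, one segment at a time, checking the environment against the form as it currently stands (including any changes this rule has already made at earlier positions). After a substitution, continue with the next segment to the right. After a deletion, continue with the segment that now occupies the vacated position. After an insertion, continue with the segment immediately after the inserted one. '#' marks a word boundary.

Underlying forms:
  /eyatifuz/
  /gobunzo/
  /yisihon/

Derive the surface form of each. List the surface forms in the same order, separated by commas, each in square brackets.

/eyatifuz/:
  Rule 1 Initial Cluster Simplification: no change — [eyatifuz]
  Rule 2 Initial Consonant Epenthesis: [eyatifuz] → [teyatifuz]
  Rule 3 Palatal Assibilation: [teyatifuz] → [teyasifuz]
  Rule 4 Voicing Between Vowels: [teyasifuz] → [teyazivuz]
/gobunzo/:
  Rule 1 Initial Cluster Simplification: no change — [gobunzo]
  Rule 2 Initial Consonant Epenthesis: no change — [gobunzo]
  Rule 3 Palatal Assibilation: no change — [gobunzo]
  Rule 4 Voicing Between Vowels: no change — [gobunzo]
/yisihon/:
  Rule 1 Initial Cluster Simplification: no change — [yisihon]
  Rule 2 Initial Consonant Epenthesis: no change — [yisihon]
  Rule 3 Palatal Assibilation: no change — [yisihon]
  Rule 4 Voicing Between Vowels: [yisihon] → [yizihon]

[teyazivuz], [gobunzo], [yizihon]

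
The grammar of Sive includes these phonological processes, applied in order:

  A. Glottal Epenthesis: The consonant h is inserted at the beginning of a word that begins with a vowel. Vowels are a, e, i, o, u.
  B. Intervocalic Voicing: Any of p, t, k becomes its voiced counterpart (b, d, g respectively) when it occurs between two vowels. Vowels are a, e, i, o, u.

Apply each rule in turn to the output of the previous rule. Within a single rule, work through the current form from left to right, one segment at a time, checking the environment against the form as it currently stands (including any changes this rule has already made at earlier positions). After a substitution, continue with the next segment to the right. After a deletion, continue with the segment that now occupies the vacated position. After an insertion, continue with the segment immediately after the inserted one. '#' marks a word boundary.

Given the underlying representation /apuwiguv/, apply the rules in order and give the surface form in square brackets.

A Glottal Epenthesis: [apuwiguv] → [hapuwiguv]
B Intervocalic Voicing: [hapuwiguv] → [habuwiguv]

[habuwiguv]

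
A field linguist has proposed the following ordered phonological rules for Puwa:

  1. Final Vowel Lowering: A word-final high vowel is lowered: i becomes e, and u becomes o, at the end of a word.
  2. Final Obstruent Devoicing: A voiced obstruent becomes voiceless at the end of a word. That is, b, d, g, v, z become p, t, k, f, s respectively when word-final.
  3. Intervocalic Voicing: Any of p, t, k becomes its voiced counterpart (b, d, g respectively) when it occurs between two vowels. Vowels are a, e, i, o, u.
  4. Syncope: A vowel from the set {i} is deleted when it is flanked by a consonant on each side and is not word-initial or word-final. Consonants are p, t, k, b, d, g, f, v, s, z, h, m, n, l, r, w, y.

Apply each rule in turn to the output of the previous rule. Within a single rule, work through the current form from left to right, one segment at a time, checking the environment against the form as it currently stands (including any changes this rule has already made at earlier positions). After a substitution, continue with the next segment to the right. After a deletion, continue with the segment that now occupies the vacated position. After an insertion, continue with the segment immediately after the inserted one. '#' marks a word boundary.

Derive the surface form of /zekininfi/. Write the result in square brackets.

[zegnnfe]

1 Final Vowel Lowering: [zekininfi] → [zekininfe]
2 Final Obstruent Devoicing: no change — [zekininfe]
3 Intervocalic Voicing: [zekininfe] → [zegininfe]
4 Syncope: [zegininfe] → [zegnnfe]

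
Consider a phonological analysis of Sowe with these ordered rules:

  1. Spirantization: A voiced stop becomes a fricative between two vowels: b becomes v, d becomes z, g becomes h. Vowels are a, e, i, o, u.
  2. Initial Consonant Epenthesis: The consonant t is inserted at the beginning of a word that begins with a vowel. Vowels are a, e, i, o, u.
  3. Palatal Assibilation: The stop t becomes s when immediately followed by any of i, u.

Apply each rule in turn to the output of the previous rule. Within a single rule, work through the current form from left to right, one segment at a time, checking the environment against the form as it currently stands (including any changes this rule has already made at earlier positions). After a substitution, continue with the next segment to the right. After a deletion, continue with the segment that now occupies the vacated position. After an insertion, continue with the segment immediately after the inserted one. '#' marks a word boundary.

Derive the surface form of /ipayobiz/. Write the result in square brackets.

[sipayoviz]

1 Spirantization: [ipayobiz] → [ipayoviz]
2 Initial Consonant Epenthesis: [ipayoviz] → [tipayoviz]
3 Palatal Assibilation: [tipayoviz] → [sipayoviz]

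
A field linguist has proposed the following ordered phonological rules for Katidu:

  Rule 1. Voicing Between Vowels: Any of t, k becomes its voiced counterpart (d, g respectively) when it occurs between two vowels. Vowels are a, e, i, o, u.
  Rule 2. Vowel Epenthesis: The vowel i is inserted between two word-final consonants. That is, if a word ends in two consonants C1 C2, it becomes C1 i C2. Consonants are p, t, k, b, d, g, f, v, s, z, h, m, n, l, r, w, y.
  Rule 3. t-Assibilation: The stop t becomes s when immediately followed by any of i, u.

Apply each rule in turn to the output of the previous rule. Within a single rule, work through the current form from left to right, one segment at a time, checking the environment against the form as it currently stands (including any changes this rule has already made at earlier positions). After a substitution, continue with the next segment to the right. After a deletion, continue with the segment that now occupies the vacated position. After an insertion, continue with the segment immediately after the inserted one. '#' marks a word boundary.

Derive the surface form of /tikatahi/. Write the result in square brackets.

Rule 1 Voicing Between Vowels: [tikatahi] → [tigadahi]
Rule 2 Vowel Epenthesis: no change — [tigadahi]
Rule 3 t-Assibilation: [tigadahi] → [sigadahi]

[sigadahi]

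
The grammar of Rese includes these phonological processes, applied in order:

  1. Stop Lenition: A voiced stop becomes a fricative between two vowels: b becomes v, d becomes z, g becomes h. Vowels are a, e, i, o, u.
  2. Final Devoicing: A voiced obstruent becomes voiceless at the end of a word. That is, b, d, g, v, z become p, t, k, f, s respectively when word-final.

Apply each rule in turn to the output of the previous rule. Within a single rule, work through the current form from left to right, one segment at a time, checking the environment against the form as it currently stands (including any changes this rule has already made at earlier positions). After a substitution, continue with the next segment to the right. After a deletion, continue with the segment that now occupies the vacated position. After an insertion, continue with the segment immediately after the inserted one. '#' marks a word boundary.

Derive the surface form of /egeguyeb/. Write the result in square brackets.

[ehehuyep]

1 Stop Lenition: [egeguyeb] → [ehehuyeb]
2 Final Devoicing: [ehehuyeb] → [ehehuyep]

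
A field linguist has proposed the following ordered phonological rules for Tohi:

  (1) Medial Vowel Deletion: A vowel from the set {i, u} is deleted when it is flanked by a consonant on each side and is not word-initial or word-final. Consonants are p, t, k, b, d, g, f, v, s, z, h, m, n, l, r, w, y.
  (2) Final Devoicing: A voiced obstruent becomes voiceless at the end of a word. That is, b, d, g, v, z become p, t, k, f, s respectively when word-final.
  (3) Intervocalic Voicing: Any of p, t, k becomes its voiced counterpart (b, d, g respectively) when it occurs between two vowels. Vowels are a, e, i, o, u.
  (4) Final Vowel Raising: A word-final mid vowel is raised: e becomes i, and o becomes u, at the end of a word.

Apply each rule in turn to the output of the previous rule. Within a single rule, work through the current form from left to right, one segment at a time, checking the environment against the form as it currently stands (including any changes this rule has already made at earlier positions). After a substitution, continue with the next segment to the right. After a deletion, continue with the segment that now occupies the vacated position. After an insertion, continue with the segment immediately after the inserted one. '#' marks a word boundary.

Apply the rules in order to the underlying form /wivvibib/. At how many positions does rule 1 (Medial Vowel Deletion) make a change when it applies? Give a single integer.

(1) Medial Vowel Deletion: [wivvibib] → [wvvbb]
(2) Final Devoicing: [wvvbb] → [wvvbp]
(3) Intervocalic Voicing: no change — [wvvbp]
(4) Final Vowel Raising: no change — [wvvbp]
Rule 1 changed 3 position(s).

3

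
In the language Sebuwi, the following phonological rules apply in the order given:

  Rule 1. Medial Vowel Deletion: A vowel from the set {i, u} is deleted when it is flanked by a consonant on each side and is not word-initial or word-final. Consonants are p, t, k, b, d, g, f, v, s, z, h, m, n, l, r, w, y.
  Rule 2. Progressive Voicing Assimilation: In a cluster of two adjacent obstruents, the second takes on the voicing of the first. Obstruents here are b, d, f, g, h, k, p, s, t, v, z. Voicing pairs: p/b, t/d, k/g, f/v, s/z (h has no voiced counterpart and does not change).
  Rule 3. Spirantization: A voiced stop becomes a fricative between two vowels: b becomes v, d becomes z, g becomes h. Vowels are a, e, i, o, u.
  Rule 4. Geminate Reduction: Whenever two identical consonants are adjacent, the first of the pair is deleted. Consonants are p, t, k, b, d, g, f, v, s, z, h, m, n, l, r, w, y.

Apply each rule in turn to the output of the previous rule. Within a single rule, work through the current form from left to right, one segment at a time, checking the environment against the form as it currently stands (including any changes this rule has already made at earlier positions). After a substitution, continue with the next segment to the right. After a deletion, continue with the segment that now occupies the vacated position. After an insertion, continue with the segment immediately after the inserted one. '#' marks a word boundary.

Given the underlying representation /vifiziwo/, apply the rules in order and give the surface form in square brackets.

Rule 1 Medial Vowel Deletion: [vifiziwo] → [vfzwo]
Rule 2 Progressive Voicing Assimilation: [vfzwo] → [vvzwo]
Rule 3 Spirantization: no change — [vvzwo]
Rule 4 Geminate Reduction: [vvzwo] → [vzwo]

[vzwo]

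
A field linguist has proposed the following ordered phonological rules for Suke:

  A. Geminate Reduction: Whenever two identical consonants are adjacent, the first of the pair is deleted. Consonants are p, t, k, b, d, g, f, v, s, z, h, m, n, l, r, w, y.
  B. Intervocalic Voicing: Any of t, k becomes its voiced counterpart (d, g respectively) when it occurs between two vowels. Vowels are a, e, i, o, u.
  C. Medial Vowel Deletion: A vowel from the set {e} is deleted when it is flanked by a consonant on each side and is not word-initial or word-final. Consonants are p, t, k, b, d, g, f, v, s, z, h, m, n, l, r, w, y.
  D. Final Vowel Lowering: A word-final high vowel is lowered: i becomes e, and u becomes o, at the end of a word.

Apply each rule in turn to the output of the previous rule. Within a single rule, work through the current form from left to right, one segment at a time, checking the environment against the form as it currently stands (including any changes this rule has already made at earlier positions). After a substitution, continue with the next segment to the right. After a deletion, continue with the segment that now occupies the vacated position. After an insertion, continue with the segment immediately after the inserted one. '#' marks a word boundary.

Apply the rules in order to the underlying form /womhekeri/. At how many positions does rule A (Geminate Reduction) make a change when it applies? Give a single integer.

0

A Geminate Reduction: no change — [womhekeri]
B Intervocalic Voicing: [womhekeri] → [womhegeri]
C Medial Vowel Deletion: [womhegeri] → [womhgri]
D Final Vowel Lowering: [womhgri] → [womhgre]
Rule A changed 0 position(s).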